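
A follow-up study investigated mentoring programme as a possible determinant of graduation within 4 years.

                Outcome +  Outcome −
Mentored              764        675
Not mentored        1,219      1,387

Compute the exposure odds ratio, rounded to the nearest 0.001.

1.288

Cells: a = 764, b = 675, c = 1219, d = 1387.
OR = (a·d)/(b·c) = (764 × 1387) / (675 × 1219) = 1059668 / 822825 = 1.28784
The odds of graduation within 4 years are about 1.29 times as high in the mentored group.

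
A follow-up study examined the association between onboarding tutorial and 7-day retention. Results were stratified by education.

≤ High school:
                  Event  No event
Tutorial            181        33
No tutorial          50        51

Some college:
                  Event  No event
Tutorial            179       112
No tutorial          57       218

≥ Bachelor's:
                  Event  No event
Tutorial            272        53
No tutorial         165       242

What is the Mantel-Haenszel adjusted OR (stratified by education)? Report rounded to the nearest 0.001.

6.611

OR_MH = Σ(aᵢdᵢ/nᵢ) / Σ(bᵢcᵢ/nᵢ), where nᵢ is the stratum total.
Stratum 1 (≤ High school): n = 315; a·d/n = 181·51/315 = 29.3048; b·c/n = 33·50/315 = 5.2381
Stratum 2 (Some college): n = 566; a·d/n = 179·218/566 = 68.9435; b·c/n = 112·57/566 = 11.2792
Stratum 3 (≥ Bachelor's): n = 732; a·d/n = 272·242/732 = 89.9235; b·c/n = 53·165/732 = 11.9467
OR_MH = (29.3048 + 68.9435 + 89.9235) / (5.2381 + 11.2792 + 11.9467) = 188.1717 / 28.4640 = 6.61087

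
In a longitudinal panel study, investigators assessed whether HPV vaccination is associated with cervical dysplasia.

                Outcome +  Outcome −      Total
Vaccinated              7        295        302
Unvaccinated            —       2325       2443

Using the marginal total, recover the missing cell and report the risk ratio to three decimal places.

The missing cell is in the unexposed row: 2443 − 2325 = 118.
So a = 7, b = 295, c = 118, d = 2325.
RR = [a/(a+b)] / [c/(c+d)] = (7/302) / (118/2443) = 0.02318/0.04830 = 0.47988

0.480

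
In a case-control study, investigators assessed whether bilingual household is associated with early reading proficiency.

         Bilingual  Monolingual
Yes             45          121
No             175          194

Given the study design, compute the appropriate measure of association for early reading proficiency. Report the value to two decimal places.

0.41

Reading the table with exposure as columns: a = 45 (Bilingual, case), b = 175 (Bilingual, non-case), c = 121 (Monolingual, case), d = 194.
This is a case-control study: participants were sampled on outcome status, so risks in the source population cannot be estimated directly — relative risk is not valid here. The odds ratio is the appropriate measure.
OR = (a·d)/(b·c) = (45 × 194) / (175 × 121) = 8730 / 21175 = 0.41228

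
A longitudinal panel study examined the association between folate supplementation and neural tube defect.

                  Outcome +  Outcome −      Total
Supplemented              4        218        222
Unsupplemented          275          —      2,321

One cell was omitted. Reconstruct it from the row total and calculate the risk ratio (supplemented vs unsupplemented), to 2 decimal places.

The missing cell is in the unexposed row: 2321 − 275 = 2046.
So a = 4, b = 218, c = 275, d = 2046.
RR = [a/(a+b)] / [c/(c+d)] = (4/222) / (275/2321) = 0.01802/0.11848 = 0.15207

0.15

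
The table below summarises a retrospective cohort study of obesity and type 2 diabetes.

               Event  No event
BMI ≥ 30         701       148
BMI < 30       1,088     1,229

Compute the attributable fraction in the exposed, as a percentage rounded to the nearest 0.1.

Cells: a = 701, b = 148, c = 1088, d = 1229.
Risk in exposed = 701/849 = 0.82568; risk in unexposed = 1088/2317 = 0.46957.
RR = 0.82568/0.46957 = 1.75836
AR% = (RR − 1)/RR × 100 = (1.75836 − 1)/1.75836 × 100 = 43.1288%

43.1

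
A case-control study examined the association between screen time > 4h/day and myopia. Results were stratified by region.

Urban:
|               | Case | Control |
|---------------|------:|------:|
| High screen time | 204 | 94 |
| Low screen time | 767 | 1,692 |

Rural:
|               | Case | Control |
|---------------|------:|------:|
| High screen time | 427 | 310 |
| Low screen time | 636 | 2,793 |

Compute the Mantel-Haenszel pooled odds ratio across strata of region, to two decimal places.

5.60

OR_MH = Σ(aᵢdᵢ/nᵢ) / Σ(bᵢcᵢ/nᵢ), where nᵢ is the stratum total.
Stratum 1 (Urban): n = 2757; a·d/n = 204·1692/2757 = 125.1970; b·c/n = 94·767/2757 = 26.1509
Stratum 2 (Rural): n = 4166; a·d/n = 427·2793/4166 = 286.2724; b·c/n = 310·636/4166 = 47.3260
OR_MH = (125.1970 + 286.2724) / (26.1509 + 47.3260) = 411.4694 / 73.4769 = 5.59999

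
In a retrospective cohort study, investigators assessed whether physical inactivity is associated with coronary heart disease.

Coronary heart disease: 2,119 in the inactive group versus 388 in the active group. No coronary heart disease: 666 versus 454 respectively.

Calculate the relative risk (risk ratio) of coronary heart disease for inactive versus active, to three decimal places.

From the description: a = 2119, b = 666, c = 388, d = 454.
Risk in exposed = 2119/2785 = 0.76086; risk in unexposed = 388/842 = 0.46081.
RR = 0.76086 / 0.46081 = 1.65115
The risk among the exposed is 1.65 times that among the unexposed.

1.651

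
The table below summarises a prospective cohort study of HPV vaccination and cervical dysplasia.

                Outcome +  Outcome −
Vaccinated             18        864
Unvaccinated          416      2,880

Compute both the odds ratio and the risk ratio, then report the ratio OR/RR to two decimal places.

Cells: a = 18, b = 864, c = 416, d = 2880.
OR = (18·2880)/(864·416) = 51840/359424 = 0.14423
Risk in exposed = 18/882 = 0.02041; risk in unexposed = 416/3296 = 0.12621; RR = 0.16170
OR/RR = 0.14423 / 0.16170 = 0.89199
The outcome is not rare, so the OR lies further from 1 than the RR.

0.89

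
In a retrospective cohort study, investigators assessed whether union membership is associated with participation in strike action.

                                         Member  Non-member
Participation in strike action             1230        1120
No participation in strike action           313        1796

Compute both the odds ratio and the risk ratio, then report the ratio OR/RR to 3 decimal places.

Reading the table with exposure as columns: a = 1230 (Member, case), b = 313 (Member, non-case), c = 1120 (Non-member, case), d = 1796.
OR = (1230·1796)/(313·1120) = 2209080/350560 = 6.30157
Risk in exposed = 1230/1543 = 0.79715; risk in unexposed = 1120/2916 = 0.38409; RR = 2.07543
OR/RR = 6.30157 / 2.07543 = 3.03627
The outcome is not rare, so the OR lies further from 1 than the RR.

3.036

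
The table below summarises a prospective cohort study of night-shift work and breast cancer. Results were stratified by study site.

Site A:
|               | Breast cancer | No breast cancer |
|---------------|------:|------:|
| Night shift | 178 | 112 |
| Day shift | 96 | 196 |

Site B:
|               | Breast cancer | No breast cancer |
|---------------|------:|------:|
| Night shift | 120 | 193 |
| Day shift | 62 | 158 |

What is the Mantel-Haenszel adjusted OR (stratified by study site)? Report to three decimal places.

OR_MH = Σ(aᵢdᵢ/nᵢ) / Σ(bᵢcᵢ/nᵢ), where nᵢ is the stratum total.
Stratum 1 (Site A): n = 582; a·d/n = 178·196/582 = 59.9450; b·c/n = 112·96/582 = 18.4742
Stratum 2 (Site B): n = 533; a·d/n = 120·158/533 = 35.5722; b·c/n = 193·62/533 = 22.4503
OR_MH = (59.9450 + 35.5722) / (18.4742 + 22.4503) = 95.5172 / 40.9245 = 2.33399

2.334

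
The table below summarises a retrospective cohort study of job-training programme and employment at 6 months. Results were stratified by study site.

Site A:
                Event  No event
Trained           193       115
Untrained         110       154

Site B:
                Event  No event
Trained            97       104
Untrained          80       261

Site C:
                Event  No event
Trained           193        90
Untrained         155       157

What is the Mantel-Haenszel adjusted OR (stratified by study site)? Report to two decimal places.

2.46

OR_MH = Σ(aᵢdᵢ/nᵢ) / Σ(bᵢcᵢ/nᵢ), where nᵢ is the stratum total.
Stratum 1 (Site A): n = 572; a·d/n = 193·154/572 = 51.9615; b·c/n = 115·110/572 = 22.1154
Stratum 2 (Site B): n = 542; a·d/n = 97·261/542 = 46.7103; b·c/n = 104·80/542 = 15.3506
Stratum 3 (Site C): n = 595; a·d/n = 193·157/595 = 50.9261; b·c/n = 90·155/595 = 23.4454
OR_MH = (51.9615 + 46.7103 + 50.9261) / (22.1154 + 15.3506 + 23.4454) = 149.5979 / 60.9113 = 2.45600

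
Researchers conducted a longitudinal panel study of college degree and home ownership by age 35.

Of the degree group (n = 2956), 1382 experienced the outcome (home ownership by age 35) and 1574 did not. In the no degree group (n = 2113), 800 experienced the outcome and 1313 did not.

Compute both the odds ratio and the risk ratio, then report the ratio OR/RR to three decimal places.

1.167

From the description: a = 1382, b = 1574, c = 800, d = 1313.
OR = (1382·1313)/(1574·800) = 1814566/1259200 = 1.44105
Risk in exposed = 1382/2956 = 0.46752; risk in unexposed = 800/2113 = 0.37861; RR = 1.23485
OR/RR = 1.44105 / 1.23485 = 1.16698
The outcome is not rare, so the OR lies further from 1 than the RR.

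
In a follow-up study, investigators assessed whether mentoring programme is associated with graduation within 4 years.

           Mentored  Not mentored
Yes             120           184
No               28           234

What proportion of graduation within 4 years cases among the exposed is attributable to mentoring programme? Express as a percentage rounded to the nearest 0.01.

Reading the table with exposure as columns: a = 120 (Mentored, case), b = 28 (Mentored, non-case), c = 184 (Not mentored, case), d = 234.
Risk in exposed = 120/148 = 0.81081; risk in unexposed = 184/418 = 0.44019.
RR = 0.81081/0.44019 = 1.84195
AR% = (RR − 1)/RR × 100 = (1.84195 − 1)/1.84195 × 100 = 45.7097%

45.71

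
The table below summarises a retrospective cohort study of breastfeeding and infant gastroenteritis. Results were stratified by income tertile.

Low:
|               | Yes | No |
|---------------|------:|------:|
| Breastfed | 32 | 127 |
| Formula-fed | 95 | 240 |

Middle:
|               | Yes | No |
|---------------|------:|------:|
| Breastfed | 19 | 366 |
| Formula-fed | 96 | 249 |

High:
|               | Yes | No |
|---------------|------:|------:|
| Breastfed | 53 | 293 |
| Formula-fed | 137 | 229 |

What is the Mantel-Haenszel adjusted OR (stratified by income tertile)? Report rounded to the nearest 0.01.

0.30

OR_MH = Σ(aᵢdᵢ/nᵢ) / Σ(bᵢcᵢ/nᵢ), where nᵢ is the stratum total.
Stratum 1 (Low): n = 494; a·d/n = 32·240/494 = 15.5466; b·c/n = 127·95/494 = 24.4231
Stratum 2 (Middle): n = 730; a·d/n = 19·249/730 = 6.4808; b·c/n = 366·96/730 = 48.1315
Stratum 3 (High): n = 712; a·d/n = 53·229/712 = 17.0463; b·c/n = 293·137/712 = 56.3778
OR_MH = (15.5466 + 6.4808 + 17.0463) / (24.4231 + 48.1315 + 56.3778) = 39.0737 / 128.9324 = 0.30306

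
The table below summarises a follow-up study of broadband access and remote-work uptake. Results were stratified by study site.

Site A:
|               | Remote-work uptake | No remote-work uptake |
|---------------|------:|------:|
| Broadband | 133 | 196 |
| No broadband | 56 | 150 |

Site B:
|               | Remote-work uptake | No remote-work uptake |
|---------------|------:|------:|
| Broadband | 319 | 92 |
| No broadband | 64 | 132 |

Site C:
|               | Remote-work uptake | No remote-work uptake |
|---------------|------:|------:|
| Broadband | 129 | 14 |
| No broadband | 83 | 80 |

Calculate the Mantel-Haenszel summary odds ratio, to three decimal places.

OR_MH = Σ(aᵢdᵢ/nᵢ) / Σ(bᵢcᵢ/nᵢ), where nᵢ is the stratum total.
Stratum 1 (Site A): n = 535; a·d/n = 133·150/535 = 37.2897; b·c/n = 196·56/535 = 20.5159
Stratum 2 (Site B): n = 607; a·d/n = 319·132/607 = 69.3707; b·c/n = 92·64/607 = 9.7002
Stratum 3 (Site C): n = 306; a·d/n = 129·80/306 = 33.7255; b·c/n = 14·83/306 = 3.7974
OR_MH = (37.2897 + 69.3707 + 33.7255) / (20.5159 + 9.7002 + 3.7974) = 140.3859 / 34.0134 = 4.12737

4.127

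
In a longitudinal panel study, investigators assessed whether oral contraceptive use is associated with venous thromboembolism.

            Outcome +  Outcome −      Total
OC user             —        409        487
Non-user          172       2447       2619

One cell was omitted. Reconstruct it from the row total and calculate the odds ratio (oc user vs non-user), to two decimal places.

2.71

The missing cell is in the exposed row: 487 − 409 = 78.
So a = 78, b = 409, c = 172, d = 2447.
OR = (a·d)/(b·c) = (78 × 2447) / (409 × 172) = 190866 / 70348 = 2.71317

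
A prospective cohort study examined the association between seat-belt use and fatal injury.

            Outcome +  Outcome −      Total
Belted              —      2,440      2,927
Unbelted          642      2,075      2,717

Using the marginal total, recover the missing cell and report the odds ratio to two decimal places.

0.65

The missing cell is in the exposed row: 2927 − 2440 = 487.
So a = 487, b = 2440, c = 642, d = 2075.
OR = (a·d)/(b·c) = (487 × 2075) / (2440 × 642) = 1010525 / 1566480 = 0.64509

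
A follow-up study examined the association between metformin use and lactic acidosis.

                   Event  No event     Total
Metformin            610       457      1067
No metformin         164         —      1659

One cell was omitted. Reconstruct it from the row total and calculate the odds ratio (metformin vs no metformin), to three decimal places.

The missing cell is in the unexposed row: 1659 − 164 = 1495.
So a = 610, b = 457, c = 164, d = 1495.
OR = (a·d)/(b·c) = (610 × 1495) / (457 × 164) = 911950 / 74948 = 12.16777

12.168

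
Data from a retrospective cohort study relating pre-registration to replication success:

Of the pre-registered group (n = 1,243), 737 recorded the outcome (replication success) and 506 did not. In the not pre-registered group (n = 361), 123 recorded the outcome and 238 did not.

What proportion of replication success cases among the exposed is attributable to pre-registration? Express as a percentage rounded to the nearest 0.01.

From the description: a = 737, b = 506, c = 123, d = 238.
Risk in exposed = 737/1243 = 0.59292; risk in unexposed = 123/361 = 0.34072.
RR = 0.59292/0.34072 = 1.74020
AR% = (RR − 1)/RR × 100 = (1.74020 − 1)/1.74020 × 100 = 42.5352%

42.54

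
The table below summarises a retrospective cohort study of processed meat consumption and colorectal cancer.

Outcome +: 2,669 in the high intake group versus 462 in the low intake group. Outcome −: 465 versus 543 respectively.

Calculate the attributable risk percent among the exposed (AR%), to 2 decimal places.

From the description: a = 2669, b = 465, c = 462, d = 543.
Risk in exposed = 2669/3134 = 0.85163; risk in unexposed = 462/1005 = 0.45970.
RR = 0.85163/0.45970 = 1.85257
AR% = (RR − 1)/RR × 100 = (1.85257 − 1)/1.85257 × 100 = 46.0208%

46.02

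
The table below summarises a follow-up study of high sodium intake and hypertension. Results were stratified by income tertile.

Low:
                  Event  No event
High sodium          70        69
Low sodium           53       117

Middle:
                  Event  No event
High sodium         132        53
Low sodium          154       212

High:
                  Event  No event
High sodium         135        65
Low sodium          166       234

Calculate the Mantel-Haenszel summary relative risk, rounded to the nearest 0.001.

RR_MH = Σ(aᵢ·n₀ᵢ/nᵢ) / Σ(cᵢ·n₁ᵢ/nᵢ), with n₁ᵢ = aᵢ+bᵢ (exposed), n₀ᵢ = cᵢ+dᵢ (unexposed), nᵢ = n₁ᵢ+n₀ᵢ.
Stratum 1 (Low): n₁ = 139, n₀ = 170, n = 309; a·n₀/n = 70·170/309 = 38.5113; c·n₁/n = 53·139/309 = 23.8414
Stratum 2 (Middle): n₁ = 185, n₀ = 366, n = 551; a·n₀/n = 132·366/551 = 87.6806; c·n₁/n = 154·185/551 = 51.7060
Stratum 3 (High): n₁ = 200, n₀ = 400, n = 600; a·n₀/n = 135·400/600 = 90.0000; c·n₁/n = 166·200/600 = 55.3333
RR_MH = (38.5113 + 87.6806 + 90.0000) / (23.8414 + 51.7060 + 55.3333) = 216.1919 / 130.8807 = 1.65182

1.652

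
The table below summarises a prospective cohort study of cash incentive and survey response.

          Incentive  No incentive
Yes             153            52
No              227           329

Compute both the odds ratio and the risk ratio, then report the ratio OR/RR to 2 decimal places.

1.45

Reading the table with exposure as columns: a = 153 (Incentive, case), b = 227 (Incentive, non-case), c = 52 (No incentive, case), d = 329.
OR = (153·329)/(227·52) = 50337/11804 = 4.26440
Risk in exposed = 153/380 = 0.40263; risk in unexposed = 52/381 = 0.13648; RR = 2.95005
OR/RR = 4.26440 / 2.95005 = 1.44554
The outcome is not rare, so the OR lies further from 1 than the RR.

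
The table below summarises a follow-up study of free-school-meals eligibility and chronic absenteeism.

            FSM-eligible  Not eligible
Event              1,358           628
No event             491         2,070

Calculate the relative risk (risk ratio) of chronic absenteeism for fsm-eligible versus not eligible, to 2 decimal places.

Reading the table with exposure as columns: a = 1358 (FSM-eligible, case), b = 491 (FSM-eligible, non-case), c = 628 (Not eligible, case), d = 2070.
Risk in exposed = 1358/1849 = 0.73445; risk in unexposed = 628/2698 = 0.23277.
RR = 0.73445 / 0.23277 = 3.15533
The risk among the exposed is 3.16 times that among the unexposed.

3.16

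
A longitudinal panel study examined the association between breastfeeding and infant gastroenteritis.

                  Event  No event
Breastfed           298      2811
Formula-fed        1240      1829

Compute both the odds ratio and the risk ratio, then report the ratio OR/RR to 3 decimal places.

Cells: a = 298, b = 2811, c = 1240, d = 1829.
OR = (298·1829)/(2811·1240) = 545042/3485640 = 0.15637
Risk in exposed = 298/3109 = 0.09585; risk in unexposed = 1240/3069 = 0.40404; RR = 0.23723
OR/RR = 0.15637 / 0.23723 = 0.65914
The outcome is not rare, so the OR lies further from 1 than the RR.

0.659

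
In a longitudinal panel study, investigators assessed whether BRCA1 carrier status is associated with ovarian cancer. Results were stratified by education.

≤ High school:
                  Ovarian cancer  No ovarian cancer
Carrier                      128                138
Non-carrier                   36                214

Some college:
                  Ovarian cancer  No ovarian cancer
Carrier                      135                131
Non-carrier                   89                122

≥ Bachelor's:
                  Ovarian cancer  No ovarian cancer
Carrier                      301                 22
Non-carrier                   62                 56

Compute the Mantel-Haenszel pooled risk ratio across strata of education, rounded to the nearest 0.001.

RR_MH = Σ(aᵢ·n₀ᵢ/nᵢ) / Σ(cᵢ·n₁ᵢ/nᵢ), with n₁ᵢ = aᵢ+bᵢ (exposed), n₀ᵢ = cᵢ+dᵢ (unexposed), nᵢ = n₁ᵢ+n₀ᵢ.
Stratum 1 (≤ High school): n₁ = 266, n₀ = 250, n = 516; a·n₀/n = 128·250/516 = 62.0155; c·n₁/n = 36·266/516 = 18.5581
Stratum 2 (Some college): n₁ = 266, n₀ = 211, n = 477; a·n₀/n = 135·211/477 = 59.7170; c·n₁/n = 89·266/477 = 49.6310
Stratum 3 (≥ Bachelor's): n₁ = 323, n₀ = 118, n = 441; a·n₀/n = 301·118/441 = 80.5397; c·n₁/n = 62·323/441 = 45.4104
RR_MH = (62.0155 + 59.7170 + 80.5397) / (18.5581 + 49.6310 + 45.4104) = 202.2722 / 113.5996 = 1.78057

1.781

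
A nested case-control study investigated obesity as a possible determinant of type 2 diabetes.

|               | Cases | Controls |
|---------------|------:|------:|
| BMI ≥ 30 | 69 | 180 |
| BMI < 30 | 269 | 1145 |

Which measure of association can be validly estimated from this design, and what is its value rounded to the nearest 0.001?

1.632

Cells: a = 69, b = 180, c = 269, d = 1145.
This is a nested case-control study: participants were sampled on outcome status, so risks in the source population cannot be estimated directly — relative risk is not valid here. The odds ratio is the appropriate measure.
OR = (a·d)/(b·c) = (69 × 1145) / (180 × 269) = 79005 / 48420 = 1.63166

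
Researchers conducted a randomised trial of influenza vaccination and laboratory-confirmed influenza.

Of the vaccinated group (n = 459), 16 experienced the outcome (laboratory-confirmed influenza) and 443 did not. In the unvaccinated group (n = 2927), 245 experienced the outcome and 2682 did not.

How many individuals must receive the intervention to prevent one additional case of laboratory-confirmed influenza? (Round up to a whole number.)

Risk in treated group = 16/459 = 0.03486; risk in control = 245/2927 = 0.08370.
Absolute risk reduction = 0.08370 − 0.03486 = 0.04885
NNT = 1 / ARR = 1 / 0.04885 = 20.473 → round up → 21

21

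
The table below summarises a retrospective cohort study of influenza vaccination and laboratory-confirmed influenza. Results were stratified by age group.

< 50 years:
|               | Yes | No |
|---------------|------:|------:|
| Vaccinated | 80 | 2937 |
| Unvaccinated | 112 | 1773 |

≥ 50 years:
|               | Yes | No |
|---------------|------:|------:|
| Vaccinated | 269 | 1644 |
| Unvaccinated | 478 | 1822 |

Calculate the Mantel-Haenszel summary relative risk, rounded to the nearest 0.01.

RR_MH = Σ(aᵢ·n₀ᵢ/nᵢ) / Σ(cᵢ·n₁ᵢ/nᵢ), with n₁ᵢ = aᵢ+bᵢ (exposed), n₀ᵢ = cᵢ+dᵢ (unexposed), nᵢ = n₁ᵢ+n₀ᵢ.
Stratum 1 (< 50 years): n₁ = 3017, n₀ = 1885, n = 4902; a·n₀/n = 80·1885/4902 = 30.7630; c·n₁/n = 112·3017/4902 = 68.9319
Stratum 2 (≥ 50 years): n₁ = 1913, n₀ = 2300, n = 4213; a·n₀/n = 269·2300/4213 = 146.8550; c·n₁/n = 478·1913/4213 = 217.0458
RR_MH = (30.7630 + 146.8550) / (68.9319 + 217.0458) = 177.6179 / 285.9777 = 0.62109

0.62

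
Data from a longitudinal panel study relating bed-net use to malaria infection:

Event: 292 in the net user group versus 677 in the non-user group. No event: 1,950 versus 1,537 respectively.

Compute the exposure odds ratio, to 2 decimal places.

0.34

From the description: a = 292, b = 1950, c = 677, d = 1537.
OR = (a·d)/(b·c) = (292 × 1537) / (1950 × 677) = 448804 / 1320150 = 0.33996
Exposure is associated with lower odds of malaria infection (OR = 0.34 < 1).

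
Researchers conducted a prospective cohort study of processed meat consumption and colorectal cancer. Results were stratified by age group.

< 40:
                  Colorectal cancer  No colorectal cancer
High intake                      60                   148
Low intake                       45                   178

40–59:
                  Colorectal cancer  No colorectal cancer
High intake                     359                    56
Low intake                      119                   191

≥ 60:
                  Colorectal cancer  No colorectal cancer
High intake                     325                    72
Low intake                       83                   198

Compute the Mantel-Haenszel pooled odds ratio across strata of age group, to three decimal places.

6.404

OR_MH = Σ(aᵢdᵢ/nᵢ) / Σ(bᵢcᵢ/nᵢ), where nᵢ is the stratum total.
Stratum 1 (< 40): n = 431; a·d/n = 60·178/431 = 24.7796; b·c/n = 148·45/431 = 15.4524
Stratum 2 (40–59): n = 725; a·d/n = 359·191/725 = 94.5779; b·c/n = 56·119/725 = 9.1917
Stratum 3 (≥ 60): n = 678; a·d/n = 325·198/678 = 94.9115; b·c/n = 72·83/678 = 8.8142
OR_MH = (24.7796 + 94.5779 + 94.9115) / (15.4524 + 9.1917 + 8.8142) = 214.2690 / 33.4583 = 6.40406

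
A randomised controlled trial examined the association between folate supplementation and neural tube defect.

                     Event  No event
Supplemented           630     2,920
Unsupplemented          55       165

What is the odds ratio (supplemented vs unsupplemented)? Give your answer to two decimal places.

Cells: a = 630, b = 2920, c = 55, d = 165.
OR = (a·d)/(b·c) = (630 × 165) / (2920 × 55) = 103950 / 160600 = 0.64726
Exposure is associated with lower odds of neural tube defect (OR = 0.65 < 1).

0.65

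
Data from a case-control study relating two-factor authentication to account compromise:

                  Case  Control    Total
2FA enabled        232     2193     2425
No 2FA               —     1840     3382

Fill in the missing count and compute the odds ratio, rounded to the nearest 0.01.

The missing cell is in the unexposed row: 3382 − 1840 = 1542.
So a = 232, b = 2193, c = 1542, d = 1840.
OR = (a·d)/(b·c) = (232 × 1840) / (2193 × 1542) = 426880 / 3381606 = 0.12624

0.13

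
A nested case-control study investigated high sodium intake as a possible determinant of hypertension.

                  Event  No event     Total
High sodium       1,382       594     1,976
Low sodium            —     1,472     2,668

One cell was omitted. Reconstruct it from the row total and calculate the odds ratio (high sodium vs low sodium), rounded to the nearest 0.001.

The missing cell is in the unexposed row: 2668 − 1472 = 1196.
So a = 1382, b = 594, c = 1196, d = 1472.
OR = (a·d)/(b·c) = (1382 × 1472) / (594 × 1196) = 2034304 / 710424 = 2.86351

2.864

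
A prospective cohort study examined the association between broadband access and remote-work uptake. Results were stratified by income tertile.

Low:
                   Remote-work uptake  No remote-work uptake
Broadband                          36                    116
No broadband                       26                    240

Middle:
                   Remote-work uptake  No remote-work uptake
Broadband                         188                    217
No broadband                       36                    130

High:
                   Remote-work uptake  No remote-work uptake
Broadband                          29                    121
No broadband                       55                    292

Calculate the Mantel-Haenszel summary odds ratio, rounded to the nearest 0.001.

OR_MH = Σ(aᵢdᵢ/nᵢ) / Σ(bᵢcᵢ/nᵢ), where nᵢ is the stratum total.
Stratum 1 (Low): n = 418; a·d/n = 36·240/418 = 20.6699; b·c/n = 116·26/418 = 7.2153
Stratum 2 (Middle): n = 571; a·d/n = 188·130/571 = 42.8021; b·c/n = 217·36/571 = 13.6813
Stratum 3 (High): n = 497; a·d/n = 29·292/497 = 17.0382; b·c/n = 121·55/497 = 13.3903
OR_MH = (20.6699 + 42.8021 + 17.0382) / (7.2153 + 13.6813 + 13.3903) = 80.5102 / 34.2869 = 2.34813

2.348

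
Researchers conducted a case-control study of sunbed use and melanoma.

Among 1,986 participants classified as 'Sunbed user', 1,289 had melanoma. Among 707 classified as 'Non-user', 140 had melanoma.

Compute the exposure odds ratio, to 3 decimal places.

From the description: a = 1289, b = 697, c = 140, d = 567.
OR = (a·d)/(b·c) = (1289 × 567) / (697 × 140) = 730863 / 97580 = 7.48989
The odds of melanoma are about 7.49 times as high in the sunbed user group.

7.490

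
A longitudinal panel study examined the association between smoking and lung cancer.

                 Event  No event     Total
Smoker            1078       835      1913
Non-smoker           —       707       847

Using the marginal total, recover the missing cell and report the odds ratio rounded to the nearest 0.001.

6.520

The missing cell is in the unexposed row: 847 − 707 = 140.
So a = 1078, b = 835, c = 140, d = 707.
OR = (a·d)/(b·c) = (1078 × 707) / (835 × 140) = 762146 / 116900 = 6.51964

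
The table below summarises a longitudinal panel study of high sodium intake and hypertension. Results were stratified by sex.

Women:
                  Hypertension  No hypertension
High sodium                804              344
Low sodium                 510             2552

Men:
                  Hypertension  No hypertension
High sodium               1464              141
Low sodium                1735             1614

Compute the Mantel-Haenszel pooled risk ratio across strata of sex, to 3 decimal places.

2.245

RR_MH = Σ(aᵢ·n₀ᵢ/nᵢ) / Σ(cᵢ·n₁ᵢ/nᵢ), with n₁ᵢ = aᵢ+bᵢ (exposed), n₀ᵢ = cᵢ+dᵢ (unexposed), nᵢ = n₁ᵢ+n₀ᵢ.
Stratum 1 (Women): n₁ = 1148, n₀ = 3062, n = 4210; a·n₀/n = 804·3062/4210 = 584.7620; c·n₁/n = 510·1148/4210 = 139.0689
Stratum 2 (Men): n₁ = 1605, n₀ = 3349, n = 4954; a·n₀/n = 1464·3349/4954 = 989.6924; c·n₁/n = 1735·1605/4954 = 562.1064
RR_MH = (584.7620 + 989.6924) / (139.0689 + 562.1064) = 1574.4544 / 701.1753 = 2.24545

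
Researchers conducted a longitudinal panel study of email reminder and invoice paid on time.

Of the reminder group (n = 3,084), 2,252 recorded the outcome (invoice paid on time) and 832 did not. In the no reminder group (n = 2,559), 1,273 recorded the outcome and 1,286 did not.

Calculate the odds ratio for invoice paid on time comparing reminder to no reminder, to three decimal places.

From the description: a = 2252, b = 832, c = 1273, d = 1286.
OR = (a·d)/(b·c) = (2252 × 1286) / (832 × 1273) = 2896072 / 1059136 = 2.73437
The odds of invoice paid on time are about 2.73 times as high in the reminder group.

2.734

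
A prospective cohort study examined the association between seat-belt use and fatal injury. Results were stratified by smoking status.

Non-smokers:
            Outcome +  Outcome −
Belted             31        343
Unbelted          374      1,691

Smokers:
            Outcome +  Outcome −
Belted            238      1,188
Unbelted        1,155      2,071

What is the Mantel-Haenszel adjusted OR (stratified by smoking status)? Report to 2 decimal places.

OR_MH = Σ(aᵢdᵢ/nᵢ) / Σ(bᵢcᵢ/nᵢ), where nᵢ is the stratum total.
Stratum 1 (Non-smokers): n = 2439; a·d/n = 31·1691/2439 = 21.4928; b·c/n = 343·374/2439 = 52.5961
Stratum 2 (Smokers): n = 4652; a·d/n = 238·2071/4652 = 105.9540; b·c/n = 1188·1155/4652 = 294.9570
OR_MH = (21.4928 + 105.9540) / (52.5961 + 294.9570) = 127.4468 / 347.5532 = 0.36670

0.37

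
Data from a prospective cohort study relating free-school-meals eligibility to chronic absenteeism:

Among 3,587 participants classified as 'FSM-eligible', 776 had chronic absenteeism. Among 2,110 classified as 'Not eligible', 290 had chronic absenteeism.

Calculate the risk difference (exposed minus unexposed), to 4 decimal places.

0.0789

From the description: a = 776, b = 2811, c = 290, d = 1820.
Risk in exposed = 776/3587 = 0.216337; risk in unexposed = 290/2110 = 0.137441.
Risk difference = 0.216337 − 0.137441 = 0.078896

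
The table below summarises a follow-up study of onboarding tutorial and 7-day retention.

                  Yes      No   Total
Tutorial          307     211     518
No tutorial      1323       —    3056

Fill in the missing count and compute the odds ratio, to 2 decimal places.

The missing cell is in the unexposed row: 3056 − 1323 = 1733.
So a = 307, b = 211, c = 1323, d = 1733.
OR = (a·d)/(b·c) = (307 × 1733) / (211 × 1323) = 532031 / 279153 = 1.90588

1.91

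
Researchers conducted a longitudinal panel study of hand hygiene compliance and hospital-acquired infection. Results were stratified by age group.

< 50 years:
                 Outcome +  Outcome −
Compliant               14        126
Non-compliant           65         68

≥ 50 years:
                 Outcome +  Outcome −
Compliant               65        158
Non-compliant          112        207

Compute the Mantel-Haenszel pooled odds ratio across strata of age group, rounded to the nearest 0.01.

0.45

OR_MH = Σ(aᵢdᵢ/nᵢ) / Σ(bᵢcᵢ/nᵢ), where nᵢ is the stratum total.
Stratum 1 (< 50 years): n = 273; a·d/n = 14·68/273 = 3.4872; b·c/n = 126·65/273 = 30.0000
Stratum 2 (≥ 50 years): n = 542; a·d/n = 65·207/542 = 24.8247; b·c/n = 158·112/542 = 32.6494
OR_MH = (3.4872 + 24.8247) / (30.0000 + 32.6494) = 28.3119 / 62.6494 = 0.45191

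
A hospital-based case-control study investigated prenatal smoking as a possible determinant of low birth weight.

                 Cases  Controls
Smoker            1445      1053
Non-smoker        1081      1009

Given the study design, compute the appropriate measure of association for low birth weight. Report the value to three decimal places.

Cells: a = 1445, b = 1053, c = 1081, d = 1009.
This is a hospital-based case-control study: participants were sampled on outcome status, so risks in the source population cannot be estimated directly — relative risk is not valid here. The odds ratio is the appropriate measure.
OR = (a·d)/(b·c) = (1445 × 1009) / (1053 × 1081) = 1458005 / 1138293 = 1.28087

1.281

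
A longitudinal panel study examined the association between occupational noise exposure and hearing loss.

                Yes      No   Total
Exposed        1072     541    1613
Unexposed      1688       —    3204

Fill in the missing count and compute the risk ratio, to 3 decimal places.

The missing cell is in the unexposed row: 3204 − 1688 = 1516.
So a = 1072, b = 541, c = 1688, d = 1516.
RR = [a/(a+b)] / [c/(c+d)] = (1072/1613) / (1688/3204) = 0.66460/0.52684 = 1.26148

1.261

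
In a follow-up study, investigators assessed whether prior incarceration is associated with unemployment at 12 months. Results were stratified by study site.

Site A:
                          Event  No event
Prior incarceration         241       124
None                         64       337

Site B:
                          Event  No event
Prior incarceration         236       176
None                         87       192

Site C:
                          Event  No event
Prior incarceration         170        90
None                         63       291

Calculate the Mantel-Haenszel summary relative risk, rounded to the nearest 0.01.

RR_MH = Σ(aᵢ·n₀ᵢ/nᵢ) / Σ(cᵢ·n₁ᵢ/nᵢ), with n₁ᵢ = aᵢ+bᵢ (exposed), n₀ᵢ = cᵢ+dᵢ (unexposed), nᵢ = n₁ᵢ+n₀ᵢ.
Stratum 1 (Site A): n₁ = 365, n₀ = 401, n = 766; a·n₀/n = 241·401/766 = 126.1632; c·n₁/n = 64·365/766 = 30.4961
Stratum 2 (Site B): n₁ = 412, n₀ = 279, n = 691; a·n₀/n = 236·279/691 = 95.2880; c·n₁/n = 87·412/691 = 51.8726
Stratum 3 (Site C): n₁ = 260, n₀ = 354, n = 614; a·n₀/n = 170·354/614 = 98.0130; c·n₁/n = 63·260/614 = 26.6775
RR_MH = (126.1632 + 95.2880 + 98.0130) / (30.4961 + 51.8726 + 26.6775) = 319.4642 / 109.0463 = 2.92962

2.93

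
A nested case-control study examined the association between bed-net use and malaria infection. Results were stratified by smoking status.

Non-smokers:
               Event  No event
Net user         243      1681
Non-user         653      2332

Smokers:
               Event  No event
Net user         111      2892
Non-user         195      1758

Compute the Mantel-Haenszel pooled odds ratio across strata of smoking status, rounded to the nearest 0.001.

OR_MH = Σ(aᵢdᵢ/nᵢ) / Σ(bᵢcᵢ/nᵢ), where nᵢ is the stratum total.
Stratum 1 (Non-smokers): n = 4909; a·d/n = 243·2332/4909 = 115.4361; b·c/n = 1681·653/4909 = 223.6083
Stratum 2 (Smokers): n = 4956; a·d/n = 111·1758/4956 = 39.3741; b·c/n = 2892·195/4956 = 113.7893
OR_MH = (115.4361 + 39.3741) / (223.6083 + 113.7893) = 154.8102 / 337.3976 = 0.45884

0.459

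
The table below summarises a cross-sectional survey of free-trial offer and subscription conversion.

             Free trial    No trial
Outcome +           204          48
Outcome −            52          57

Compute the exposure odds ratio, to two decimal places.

4.66

Reading the table with exposure as columns: a = 204 (Free trial, case), b = 52 (Free trial, non-case), c = 48 (No trial, case), d = 57.
OR = (a·d)/(b·c) = (204 × 57) / (52 × 48) = 11628 / 2496 = 4.65865
The odds of subscription conversion are about 4.66 times as high in the free trial group.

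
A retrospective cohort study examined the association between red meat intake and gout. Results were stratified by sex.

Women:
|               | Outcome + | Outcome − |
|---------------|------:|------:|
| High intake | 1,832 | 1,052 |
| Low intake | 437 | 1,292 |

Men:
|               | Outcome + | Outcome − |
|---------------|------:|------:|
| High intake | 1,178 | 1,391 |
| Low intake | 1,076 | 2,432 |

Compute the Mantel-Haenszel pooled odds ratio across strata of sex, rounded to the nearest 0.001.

OR_MH = Σ(aᵢdᵢ/nᵢ) / Σ(bᵢcᵢ/nᵢ), where nᵢ is the stratum total.
Stratum 1 (Women): n = 4613; a·d/n = 1832·1292/4613 = 513.1030; b·c/n = 1052·437/4613 = 99.6584
Stratum 2 (Men): n = 6077; a·d/n = 1178·2432/6077 = 471.4326; b·c/n = 1391·1076/6077 = 246.2919
OR_MH = (513.1030 + 471.4326) / (99.6584 + 246.2919) = 984.5356 / 345.9503 = 2.84589

2.846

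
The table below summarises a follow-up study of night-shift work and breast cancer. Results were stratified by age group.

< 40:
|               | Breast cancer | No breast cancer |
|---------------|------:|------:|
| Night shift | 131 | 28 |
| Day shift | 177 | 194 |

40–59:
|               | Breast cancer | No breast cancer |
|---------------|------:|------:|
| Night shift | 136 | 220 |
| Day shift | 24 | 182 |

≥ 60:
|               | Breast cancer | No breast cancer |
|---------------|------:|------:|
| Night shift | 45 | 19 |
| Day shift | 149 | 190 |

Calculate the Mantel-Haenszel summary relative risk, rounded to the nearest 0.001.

RR_MH = Σ(aᵢ·n₀ᵢ/nᵢ) / Σ(cᵢ·n₁ᵢ/nᵢ), with n₁ᵢ = aᵢ+bᵢ (exposed), n₀ᵢ = cᵢ+dᵢ (unexposed), nᵢ = n₁ᵢ+n₀ᵢ.
Stratum 1 (< 40): n₁ = 159, n₀ = 371, n = 530; a·n₀/n = 131·371/530 = 91.7000; c·n₁/n = 177·159/530 = 53.1000
Stratum 2 (40–59): n₁ = 356, n₀ = 206, n = 562; a·n₀/n = 136·206/562 = 49.8505; c·n₁/n = 24·356/562 = 15.2028
Stratum 3 (≥ 60): n₁ = 64, n₀ = 339, n = 403; a·n₀/n = 45·339/403 = 37.8536; c·n₁/n = 149·64/403 = 23.6625
RR_MH = (91.7000 + 49.8505 + 37.8536) / (53.1000 + 15.2028 + 23.6625) = 179.4041 / 91.9654 = 1.95078

1.951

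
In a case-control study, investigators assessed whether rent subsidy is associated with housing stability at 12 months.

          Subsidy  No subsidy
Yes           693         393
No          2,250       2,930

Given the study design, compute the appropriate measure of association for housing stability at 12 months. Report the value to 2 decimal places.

2.30

Reading the table with exposure as columns: a = 693 (Subsidy, case), b = 2250 (Subsidy, non-case), c = 393 (No subsidy, case), d = 2930.
This is a case-control study: participants were sampled on outcome status, so risks in the source population cannot be estimated directly — relative risk is not valid here. The odds ratio is the appropriate measure.
OR = (a·d)/(b·c) = (693 × 2930) / (2250 × 393) = 2030490 / 884250 = 2.29628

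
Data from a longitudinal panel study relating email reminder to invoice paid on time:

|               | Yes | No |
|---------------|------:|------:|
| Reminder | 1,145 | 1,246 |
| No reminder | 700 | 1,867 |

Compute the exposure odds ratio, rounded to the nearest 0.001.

Cells: a = 1145, b = 1246, c = 700, d = 1867.
OR = (a·d)/(b·c) = (1145 × 1867) / (1246 × 700) = 2137715 / 872200 = 2.45095
The odds of invoice paid on time are about 2.45 times as high in the reminder group.

2.451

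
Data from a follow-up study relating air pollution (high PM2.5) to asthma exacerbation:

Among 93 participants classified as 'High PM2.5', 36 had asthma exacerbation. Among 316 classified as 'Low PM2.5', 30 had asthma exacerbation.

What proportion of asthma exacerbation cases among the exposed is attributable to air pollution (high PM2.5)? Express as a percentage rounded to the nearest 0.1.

From the description: a = 36, b = 57, c = 30, d = 286.
Risk in exposed = 36/93 = 0.38710; risk in unexposed = 30/316 = 0.09494.
RR = 0.38710/0.09494 = 4.07742
AR% = (RR − 1)/RR × 100 = (4.07742 − 1)/4.07742 × 100 = 75.4747%

75.5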